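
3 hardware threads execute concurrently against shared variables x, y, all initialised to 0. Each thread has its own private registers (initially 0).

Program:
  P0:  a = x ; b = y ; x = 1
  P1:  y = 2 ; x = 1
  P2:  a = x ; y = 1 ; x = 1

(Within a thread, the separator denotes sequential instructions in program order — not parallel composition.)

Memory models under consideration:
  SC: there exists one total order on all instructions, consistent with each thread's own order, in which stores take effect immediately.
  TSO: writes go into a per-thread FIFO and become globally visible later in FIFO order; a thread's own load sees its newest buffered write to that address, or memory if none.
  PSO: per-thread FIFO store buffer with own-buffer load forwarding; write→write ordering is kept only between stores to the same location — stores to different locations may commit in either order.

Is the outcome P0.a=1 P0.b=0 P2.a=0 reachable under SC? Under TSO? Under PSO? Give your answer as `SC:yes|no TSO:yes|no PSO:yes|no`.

outcome vector order: (P0.a,P0.b,P2.a)
SC: 10 outcomes — {0/0/0 0/0/1 0/1/0 0/1/1 0/2/0 0/2/1 1/1/0 1/1/1 1/2/0 1/2/1}
TSO: 10 outcomes — {0/0/0 0/0/1 0/1/0 0/1/1 0/2/0 0/2/1 1/1/0 1/1/1 1/2/0 1/2/1}
PSO: 12 outcomes — {0/0/0 0/0/1 0/1/0 0/1/1 0/2/0 0/2/1 1/0/0 1/0/1 1/1/0 1/1/1 1/2/0 1/2/1}
target 1/0/0 ∈ {PSO}

SC:no TSO:no PSO:yes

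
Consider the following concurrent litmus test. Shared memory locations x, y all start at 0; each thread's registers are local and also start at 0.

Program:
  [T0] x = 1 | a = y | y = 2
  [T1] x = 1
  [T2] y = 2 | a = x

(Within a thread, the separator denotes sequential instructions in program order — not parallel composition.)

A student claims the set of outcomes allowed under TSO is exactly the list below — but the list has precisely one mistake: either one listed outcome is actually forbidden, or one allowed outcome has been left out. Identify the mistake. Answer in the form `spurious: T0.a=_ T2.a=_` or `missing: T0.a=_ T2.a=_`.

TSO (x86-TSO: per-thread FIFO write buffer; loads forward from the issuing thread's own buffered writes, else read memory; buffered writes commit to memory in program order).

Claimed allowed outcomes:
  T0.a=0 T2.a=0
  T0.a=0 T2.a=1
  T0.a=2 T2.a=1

outcome vector order: (T0.a,T2.a)
under TSO → <0 0>, <0 1>, <2 0>, <2 1>
TSO∖claimed = {<2 0>}

missing: T0.a=2 T2.a=0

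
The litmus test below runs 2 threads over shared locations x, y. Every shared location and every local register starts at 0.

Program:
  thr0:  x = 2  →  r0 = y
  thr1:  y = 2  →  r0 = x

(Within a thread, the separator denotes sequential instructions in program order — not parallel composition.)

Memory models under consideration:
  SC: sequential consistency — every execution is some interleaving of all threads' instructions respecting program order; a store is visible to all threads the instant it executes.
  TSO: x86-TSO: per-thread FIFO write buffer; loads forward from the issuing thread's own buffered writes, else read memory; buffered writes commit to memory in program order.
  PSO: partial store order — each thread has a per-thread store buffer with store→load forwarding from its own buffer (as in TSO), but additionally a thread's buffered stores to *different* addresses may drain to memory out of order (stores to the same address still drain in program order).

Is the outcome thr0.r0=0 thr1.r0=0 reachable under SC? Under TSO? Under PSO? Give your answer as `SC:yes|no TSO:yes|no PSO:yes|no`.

SC:no TSO:yes PSO:yes

outcome vector order: (thr0.r0,thr1.r0)
SC (3): 02; 20; 22
TSO (4): 00; 02; 20; 22
PSO (4): 00; 02; 20; 22
target 00 ∈ {TSO,PSO}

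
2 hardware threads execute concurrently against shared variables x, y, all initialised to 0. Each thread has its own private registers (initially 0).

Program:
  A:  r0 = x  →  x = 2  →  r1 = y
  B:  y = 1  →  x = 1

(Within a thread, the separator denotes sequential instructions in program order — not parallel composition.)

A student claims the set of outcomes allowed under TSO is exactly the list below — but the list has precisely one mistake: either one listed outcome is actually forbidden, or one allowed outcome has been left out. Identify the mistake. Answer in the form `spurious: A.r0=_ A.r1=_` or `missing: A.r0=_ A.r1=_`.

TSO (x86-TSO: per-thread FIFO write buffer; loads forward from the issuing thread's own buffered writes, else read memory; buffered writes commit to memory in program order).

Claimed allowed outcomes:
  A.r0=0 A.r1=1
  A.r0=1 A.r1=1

outcome vector order: (A.r0,A.r1)
TSO: 3 outcomes — {<0 0> <0 1> <1 1>}
TSO∖claimed = {<0 0>}

missing: A.r0=0 A.r1=0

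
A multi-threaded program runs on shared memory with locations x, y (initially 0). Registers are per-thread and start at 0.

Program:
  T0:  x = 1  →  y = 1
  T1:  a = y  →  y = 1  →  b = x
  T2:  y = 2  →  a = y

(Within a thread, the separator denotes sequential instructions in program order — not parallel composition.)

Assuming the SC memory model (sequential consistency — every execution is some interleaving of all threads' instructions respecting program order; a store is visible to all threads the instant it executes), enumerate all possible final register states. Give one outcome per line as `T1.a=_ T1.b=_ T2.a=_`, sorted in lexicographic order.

outcome vector order: (T1.a,T1.b,T2.a)
|SC outcomes| = 10

T1.a=0 T1.b=0 T2.a=1
T1.a=0 T1.b=0 T2.a=2
T1.a=0 T1.b=1 T2.a=1
T1.a=0 T1.b=1 T2.a=2
T1.a=1 T1.b=1 T2.a=1
T1.a=1 T1.b=1 T2.a=2
T1.a=2 T1.b=0 T2.a=1
T1.a=2 T1.b=0 T2.a=2
T1.a=2 T1.b=1 T2.a=1
T1.a=2 T1.b=1 T2.a=2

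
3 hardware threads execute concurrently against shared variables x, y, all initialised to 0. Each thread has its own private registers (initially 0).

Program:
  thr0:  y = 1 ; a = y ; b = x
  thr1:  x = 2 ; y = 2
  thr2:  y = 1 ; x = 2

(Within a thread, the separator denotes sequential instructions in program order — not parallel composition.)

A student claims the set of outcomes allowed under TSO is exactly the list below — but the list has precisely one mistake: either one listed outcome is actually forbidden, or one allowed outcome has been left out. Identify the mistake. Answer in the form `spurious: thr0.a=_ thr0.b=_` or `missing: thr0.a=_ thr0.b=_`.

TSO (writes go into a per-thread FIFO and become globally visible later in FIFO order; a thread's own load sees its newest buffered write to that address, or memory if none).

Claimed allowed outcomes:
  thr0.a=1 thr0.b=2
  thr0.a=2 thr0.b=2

outcome vector order: (thr0.a,thr0.b)
TSO (3): (1,0); (1,2); (2,2)
TSO∖claimed = {(1,0)}

missing: thr0.a=1 thr0.b=0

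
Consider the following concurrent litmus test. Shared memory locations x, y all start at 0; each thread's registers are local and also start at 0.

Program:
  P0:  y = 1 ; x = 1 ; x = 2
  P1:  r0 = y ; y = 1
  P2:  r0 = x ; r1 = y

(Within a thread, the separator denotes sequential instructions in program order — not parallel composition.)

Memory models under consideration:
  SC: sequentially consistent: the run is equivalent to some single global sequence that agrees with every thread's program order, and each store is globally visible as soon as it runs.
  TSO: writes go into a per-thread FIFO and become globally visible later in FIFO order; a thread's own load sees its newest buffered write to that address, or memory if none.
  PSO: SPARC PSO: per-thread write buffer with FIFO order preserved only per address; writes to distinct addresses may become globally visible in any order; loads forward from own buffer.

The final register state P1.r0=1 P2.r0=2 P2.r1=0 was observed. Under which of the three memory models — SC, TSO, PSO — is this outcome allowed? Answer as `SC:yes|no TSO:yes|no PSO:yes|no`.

SC:no TSO:no PSO:yes

outcome vector order: (P1.r0,P2.r0,P2.r1)
under SC → <0 0 0>; <0 0 1>; <0 1 1>; <0 2 1>; <1 0 0>; <1 0 1>; <1 1 1>; <1 2 1>
under TSO → <0 0 0>; <0 0 1>; <0 1 1>; <0 2 1>; <1 0 0>; <1 0 1>; <1 1 1>; <1 2 1>
under PSO → <0 0 0>; <0 0 1>; <0 1 0>; <0 1 1>; <0 2 0>; <0 2 1>; <1 0 0>; <1 0 1>; <1 1 0>; <1 1 1>; <1 2 0>; <1 2 1>
target <1 2 0> ∈ {PSO}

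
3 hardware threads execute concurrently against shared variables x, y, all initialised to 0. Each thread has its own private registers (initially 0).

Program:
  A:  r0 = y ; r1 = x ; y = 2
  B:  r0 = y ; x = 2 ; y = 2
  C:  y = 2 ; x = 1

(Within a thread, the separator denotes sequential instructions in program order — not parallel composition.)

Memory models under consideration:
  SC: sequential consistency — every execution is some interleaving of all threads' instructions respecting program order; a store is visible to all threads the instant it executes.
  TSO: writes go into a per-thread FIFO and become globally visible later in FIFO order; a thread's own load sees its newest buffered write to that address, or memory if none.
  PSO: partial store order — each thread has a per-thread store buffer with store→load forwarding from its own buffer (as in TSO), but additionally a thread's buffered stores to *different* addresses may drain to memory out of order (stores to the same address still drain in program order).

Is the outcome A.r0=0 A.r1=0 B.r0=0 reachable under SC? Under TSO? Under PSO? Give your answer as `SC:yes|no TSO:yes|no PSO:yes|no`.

SC:yes TSO:yes PSO:yes

outcome vector order: (A.r0,A.r1,B.r0)
under SC → 0/0/0 0/0/2 0/1/0 0/1/2 0/2/0 0/2/2 2/0/0 2/0/2 2/1/0 2/1/2 2/2/0 2/2/2
under TSO → 0/0/0 0/0/2 0/1/0 0/1/2 0/2/0 0/2/2 2/0/0 2/0/2 2/1/0 2/1/2 2/2/0 2/2/2
under PSO → 0/0/0 0/0/2 0/1/0 0/1/2 0/2/0 0/2/2 2/0/0 2/0/2 2/1/0 2/1/2 2/2/0 2/2/2
target 0/0/0 ∈ {SC,TSO,PSO}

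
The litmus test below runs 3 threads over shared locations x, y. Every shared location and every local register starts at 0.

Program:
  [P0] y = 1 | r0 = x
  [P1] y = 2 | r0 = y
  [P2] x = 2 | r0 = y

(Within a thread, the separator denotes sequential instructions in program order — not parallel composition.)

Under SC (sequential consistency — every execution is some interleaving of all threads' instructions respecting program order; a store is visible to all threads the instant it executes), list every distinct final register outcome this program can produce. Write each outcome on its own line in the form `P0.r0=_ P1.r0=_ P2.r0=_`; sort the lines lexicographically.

P0.r0=0 P1.r0=1 P2.r0=1
P0.r0=0 P1.r0=2 P2.r0=1
P0.r0=0 P1.r0=2 P2.r0=2
P0.r0=2 P1.r0=1 P2.r0=0
P0.r0=2 P1.r0=1 P2.r0=1
P0.r0=2 P1.r0=1 P2.r0=2
P0.r0=2 P1.r0=2 P2.r0=0
P0.r0=2 P1.r0=2 P2.r0=1
P0.r0=2 P1.r0=2 P2.r0=2

outcome vector order: (P0.r0,P1.r0,P2.r0)
|SC outcomes| = 9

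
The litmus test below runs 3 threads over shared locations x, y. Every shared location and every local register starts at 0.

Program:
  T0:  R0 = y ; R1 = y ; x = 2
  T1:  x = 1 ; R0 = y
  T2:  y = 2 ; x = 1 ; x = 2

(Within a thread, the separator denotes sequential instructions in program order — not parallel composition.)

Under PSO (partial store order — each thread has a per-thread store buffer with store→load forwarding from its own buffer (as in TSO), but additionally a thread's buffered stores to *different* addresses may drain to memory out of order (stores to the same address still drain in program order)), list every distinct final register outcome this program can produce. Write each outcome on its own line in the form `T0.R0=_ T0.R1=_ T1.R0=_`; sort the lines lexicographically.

T0.R0=0 T0.R1=0 T1.R0=0
T0.R0=0 T0.R1=0 T1.R0=2
T0.R0=0 T0.R1=2 T1.R0=0
T0.R0=0 T0.R1=2 T1.R0=2
T0.R0=2 T0.R1=2 T1.R0=0
T0.R0=2 T0.R1=2 T1.R0=2

outcome vector order: (T0.R0,T0.R1,T1.R0)
|PSO outcomes| = 6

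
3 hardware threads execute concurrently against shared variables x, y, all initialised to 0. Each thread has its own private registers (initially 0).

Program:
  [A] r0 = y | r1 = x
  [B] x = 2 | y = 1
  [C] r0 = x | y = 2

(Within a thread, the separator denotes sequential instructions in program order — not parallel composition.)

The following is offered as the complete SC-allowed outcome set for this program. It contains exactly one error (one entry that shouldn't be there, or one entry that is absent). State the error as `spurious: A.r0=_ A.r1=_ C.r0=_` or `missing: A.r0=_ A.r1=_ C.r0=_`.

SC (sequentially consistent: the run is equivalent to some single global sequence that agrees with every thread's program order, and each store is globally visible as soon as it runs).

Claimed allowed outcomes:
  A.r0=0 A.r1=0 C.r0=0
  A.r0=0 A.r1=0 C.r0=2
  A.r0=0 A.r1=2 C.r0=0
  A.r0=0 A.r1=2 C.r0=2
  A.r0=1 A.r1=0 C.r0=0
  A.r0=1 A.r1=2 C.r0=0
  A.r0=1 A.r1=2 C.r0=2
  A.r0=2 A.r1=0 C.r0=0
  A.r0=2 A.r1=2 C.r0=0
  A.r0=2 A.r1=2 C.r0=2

outcome vector order: (A.r0,A.r1,C.r0)
SC (9): 000 002 020 022 120 122 200 220 222
claimed∖SC = {100}

spurious: A.r0=1 A.r1=0 C.r0=0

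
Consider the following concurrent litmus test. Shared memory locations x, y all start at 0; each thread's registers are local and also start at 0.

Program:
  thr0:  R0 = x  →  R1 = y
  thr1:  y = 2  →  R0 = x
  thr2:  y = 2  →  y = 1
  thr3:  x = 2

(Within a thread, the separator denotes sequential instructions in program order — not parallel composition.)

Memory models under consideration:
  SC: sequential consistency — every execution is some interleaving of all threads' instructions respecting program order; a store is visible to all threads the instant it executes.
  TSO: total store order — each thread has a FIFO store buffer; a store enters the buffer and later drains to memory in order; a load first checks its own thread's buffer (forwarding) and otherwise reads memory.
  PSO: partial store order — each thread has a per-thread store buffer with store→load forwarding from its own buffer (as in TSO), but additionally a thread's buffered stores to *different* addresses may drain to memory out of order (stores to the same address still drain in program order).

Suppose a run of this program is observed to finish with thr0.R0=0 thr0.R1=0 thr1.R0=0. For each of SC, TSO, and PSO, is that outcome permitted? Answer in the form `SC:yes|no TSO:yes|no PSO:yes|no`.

SC:yes TSO:yes PSO:yes

outcome vector order: (thr0.R0,thr0.R1,thr1.R0)
[SC] allowed = {0/0/0 0/0/2 0/1/0 0/1/2 0/2/0 0/2/2 2/0/2 2/1/0 2/1/2 2/2/0 2/2/2}
[TSO] allowed = {0/0/0 0/0/2 0/1/0 0/1/2 0/2/0 0/2/2 2/0/0 2/0/2 2/1/0 2/1/2 2/2/0 2/2/2}
[PSO] allowed = {0/0/0 0/0/2 0/1/0 0/1/2 0/2/0 0/2/2 2/0/0 2/0/2 2/1/0 2/1/2 2/2/0 2/2/2}
target 0/0/0 ∈ {SC,TSO,PSO}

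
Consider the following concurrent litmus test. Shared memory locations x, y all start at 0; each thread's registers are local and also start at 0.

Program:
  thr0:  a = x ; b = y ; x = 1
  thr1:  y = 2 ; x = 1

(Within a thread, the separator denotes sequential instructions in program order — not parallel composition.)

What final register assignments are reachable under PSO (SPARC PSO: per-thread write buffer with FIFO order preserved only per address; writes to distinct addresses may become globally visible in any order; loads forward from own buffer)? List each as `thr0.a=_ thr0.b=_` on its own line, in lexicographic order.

thr0.a=0 thr0.b=0
thr0.a=0 thr0.b=2
thr0.a=1 thr0.b=0
thr0.a=1 thr0.b=2

outcome vector order: (thr0.a,thr0.b)
|PSO outcomes| = 4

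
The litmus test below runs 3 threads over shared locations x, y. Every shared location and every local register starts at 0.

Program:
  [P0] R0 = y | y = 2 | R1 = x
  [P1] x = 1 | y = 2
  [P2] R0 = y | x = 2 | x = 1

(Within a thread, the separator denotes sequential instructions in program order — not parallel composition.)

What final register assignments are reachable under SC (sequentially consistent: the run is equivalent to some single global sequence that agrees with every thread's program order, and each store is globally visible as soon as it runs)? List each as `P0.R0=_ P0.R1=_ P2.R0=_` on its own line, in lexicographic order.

outcome vector order: (P0.R0,P0.R1,P2.R0)
|SC outcomes| = 10

P0.R0=0 P0.R1=0 P2.R0=0
P0.R0=0 P0.R1=0 P2.R0=2
P0.R0=0 P0.R1=1 P2.R0=0
P0.R0=0 P0.R1=1 P2.R0=2
P0.R0=0 P0.R1=2 P2.R0=0
P0.R0=0 P0.R1=2 P2.R0=2
P0.R0=2 P0.R1=1 P2.R0=0
P0.R0=2 P0.R1=1 P2.R0=2
P0.R0=2 P0.R1=2 P2.R0=0
P0.R0=2 P0.R1=2 P2.R0=2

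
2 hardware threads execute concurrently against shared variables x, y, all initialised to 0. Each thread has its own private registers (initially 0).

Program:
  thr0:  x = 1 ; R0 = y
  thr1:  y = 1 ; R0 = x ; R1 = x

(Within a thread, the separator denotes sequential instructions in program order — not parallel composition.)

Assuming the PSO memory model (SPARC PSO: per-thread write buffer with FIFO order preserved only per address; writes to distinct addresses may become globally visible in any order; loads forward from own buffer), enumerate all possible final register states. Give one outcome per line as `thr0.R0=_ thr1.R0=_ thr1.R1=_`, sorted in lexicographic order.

outcome vector order: (thr0.R0,thr1.R0,thr1.R1)
|PSO outcomes| = 6

thr0.R0=0 thr1.R0=0 thr1.R1=0
thr0.R0=0 thr1.R0=0 thr1.R1=1
thr0.R0=0 thr1.R0=1 thr1.R1=1
thr0.R0=1 thr1.R0=0 thr1.R1=0
thr0.R0=1 thr1.R0=0 thr1.R1=1
thr0.R0=1 thr1.R0=1 thr1.R1=1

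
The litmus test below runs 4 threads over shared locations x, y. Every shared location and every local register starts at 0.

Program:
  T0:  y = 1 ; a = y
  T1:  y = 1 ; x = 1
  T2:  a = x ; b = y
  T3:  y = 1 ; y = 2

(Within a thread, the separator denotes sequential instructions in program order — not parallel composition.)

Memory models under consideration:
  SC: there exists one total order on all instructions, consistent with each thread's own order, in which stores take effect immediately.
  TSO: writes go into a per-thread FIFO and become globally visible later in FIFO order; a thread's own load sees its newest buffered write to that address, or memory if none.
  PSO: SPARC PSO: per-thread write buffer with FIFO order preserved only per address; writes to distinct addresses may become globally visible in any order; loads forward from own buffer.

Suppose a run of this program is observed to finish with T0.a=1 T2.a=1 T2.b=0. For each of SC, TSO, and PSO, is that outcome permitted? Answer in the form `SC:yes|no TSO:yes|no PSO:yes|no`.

SC:no TSO:no PSO:yes

outcome vector order: (T0.a,T2.a,T2.b)
[SC] allowed = {<1 0 0>; <1 0 1>; <1 0 2>; <1 1 1>; <1 1 2>; <2 0 0>; <2 0 1>; <2 0 2>; <2 1 1>; <2 1 2>}
[TSO] allowed = {<1 0 0>; <1 0 1>; <1 0 2>; <1 1 1>; <1 1 2>; <2 0 0>; <2 0 1>; <2 0 2>; <2 1 1>; <2 1 2>}
[PSO] allowed = {<1 0 0>; <1 0 1>; <1 0 2>; <1 1 0>; <1 1 1>; <1 1 2>; <2 0 0>; <2 0 1>; <2 0 2>; <2 1 0>; <2 1 1>; <2 1 2>}
target <1 1 0> ∈ {PSO}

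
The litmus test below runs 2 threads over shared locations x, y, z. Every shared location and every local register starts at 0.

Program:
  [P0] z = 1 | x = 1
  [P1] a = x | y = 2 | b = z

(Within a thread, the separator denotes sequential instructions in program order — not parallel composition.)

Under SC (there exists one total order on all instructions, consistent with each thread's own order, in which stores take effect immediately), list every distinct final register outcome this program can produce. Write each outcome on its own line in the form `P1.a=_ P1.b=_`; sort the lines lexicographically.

P1.a=0 P1.b=0
P1.a=0 P1.b=1
P1.a=1 P1.b=1

outcome vector order: (P1.a,P1.b)
|SC outcomes| = 3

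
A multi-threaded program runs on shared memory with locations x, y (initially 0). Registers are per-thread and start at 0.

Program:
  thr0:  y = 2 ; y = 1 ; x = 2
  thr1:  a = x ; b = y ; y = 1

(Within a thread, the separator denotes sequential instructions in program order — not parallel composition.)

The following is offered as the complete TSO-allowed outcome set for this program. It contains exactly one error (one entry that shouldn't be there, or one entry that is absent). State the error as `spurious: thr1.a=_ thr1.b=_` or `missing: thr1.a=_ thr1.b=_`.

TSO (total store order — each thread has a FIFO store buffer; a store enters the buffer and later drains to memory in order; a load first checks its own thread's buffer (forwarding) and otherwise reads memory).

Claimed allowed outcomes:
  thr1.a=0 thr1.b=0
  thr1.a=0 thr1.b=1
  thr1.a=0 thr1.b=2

outcome vector order: (thr1.a,thr1.b)
TSO: 4 outcomes — {00, 01, 02, 21}
TSO∖claimed = {21}

missing: thr1.a=2 thr1.b=1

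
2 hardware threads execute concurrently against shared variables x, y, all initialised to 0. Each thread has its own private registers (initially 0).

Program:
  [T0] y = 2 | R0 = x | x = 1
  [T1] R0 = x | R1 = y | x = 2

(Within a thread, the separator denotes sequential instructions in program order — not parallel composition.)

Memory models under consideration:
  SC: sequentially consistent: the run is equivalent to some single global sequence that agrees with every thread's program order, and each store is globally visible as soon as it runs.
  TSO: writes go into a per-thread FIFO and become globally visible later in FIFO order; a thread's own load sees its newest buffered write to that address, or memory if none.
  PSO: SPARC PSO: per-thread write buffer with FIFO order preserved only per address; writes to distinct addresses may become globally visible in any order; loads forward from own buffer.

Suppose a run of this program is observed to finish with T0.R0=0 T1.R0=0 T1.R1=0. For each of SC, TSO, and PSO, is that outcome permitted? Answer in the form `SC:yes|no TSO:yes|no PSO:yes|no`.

SC:yes TSO:yes PSO:yes

outcome vector order: (T0.R0,T1.R0,T1.R1)
[SC] allowed = {000; 002; 012; 200; 202}
[TSO] allowed = {000; 002; 012; 200; 202}
[PSO] allowed = {000; 002; 010; 012; 200; 202}
target 000 ∈ {SC,TSO,PSO}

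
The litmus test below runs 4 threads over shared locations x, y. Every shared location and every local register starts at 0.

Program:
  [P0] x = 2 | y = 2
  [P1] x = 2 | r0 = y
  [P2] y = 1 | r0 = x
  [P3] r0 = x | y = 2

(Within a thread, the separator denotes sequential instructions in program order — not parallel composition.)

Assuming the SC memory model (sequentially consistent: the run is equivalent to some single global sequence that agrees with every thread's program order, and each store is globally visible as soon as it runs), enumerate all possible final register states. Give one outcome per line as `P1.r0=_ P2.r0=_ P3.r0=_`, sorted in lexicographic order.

outcome vector order: (P1.r0,P2.r0,P3.r0)
|SC outcomes| = 10

P1.r0=0 P2.r0=2 P3.r0=0
P1.r0=0 P2.r0=2 P3.r0=2
P1.r0=1 P2.r0=0 P3.r0=0
P1.r0=1 P2.r0=0 P3.r0=2
P1.r0=1 P2.r0=2 P3.r0=0
P1.r0=1 P2.r0=2 P3.r0=2
P1.r0=2 P2.r0=0 P3.r0=0
P1.r0=2 P2.r0=0 P3.r0=2
P1.r0=2 P2.r0=2 P3.r0=0
P1.r0=2 P2.r0=2 P3.r0=2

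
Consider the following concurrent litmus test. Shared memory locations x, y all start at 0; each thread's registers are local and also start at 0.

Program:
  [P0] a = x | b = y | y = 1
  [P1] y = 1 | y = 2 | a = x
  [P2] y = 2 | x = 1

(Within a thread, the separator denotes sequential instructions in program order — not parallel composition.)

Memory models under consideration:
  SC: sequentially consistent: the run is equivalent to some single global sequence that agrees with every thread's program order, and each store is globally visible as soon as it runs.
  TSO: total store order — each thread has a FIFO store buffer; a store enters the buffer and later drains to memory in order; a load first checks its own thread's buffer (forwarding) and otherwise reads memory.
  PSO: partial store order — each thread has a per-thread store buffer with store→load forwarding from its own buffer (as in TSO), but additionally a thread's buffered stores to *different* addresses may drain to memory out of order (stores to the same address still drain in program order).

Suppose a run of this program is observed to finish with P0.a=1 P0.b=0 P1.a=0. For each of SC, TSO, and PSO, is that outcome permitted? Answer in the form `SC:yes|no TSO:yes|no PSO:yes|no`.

SC:no TSO:no PSO:yes

outcome vector order: (P0.a,P0.b,P1.a)
[SC] allowed = {0/0/0; 0/0/1; 0/1/0; 0/1/1; 0/2/0; 0/2/1; 1/1/1; 1/2/0; 1/2/1}
[TSO] allowed = {0/0/0; 0/0/1; 0/1/0; 0/1/1; 0/2/0; 0/2/1; 1/1/0; 1/1/1; 1/2/0; 1/2/1}
[PSO] allowed = {0/0/0; 0/0/1; 0/1/0; 0/1/1; 0/2/0; 0/2/1; 1/0/0; 1/0/1; 1/1/0; 1/1/1; 1/2/0; 1/2/1}
target 1/0/0 ∈ {PSO}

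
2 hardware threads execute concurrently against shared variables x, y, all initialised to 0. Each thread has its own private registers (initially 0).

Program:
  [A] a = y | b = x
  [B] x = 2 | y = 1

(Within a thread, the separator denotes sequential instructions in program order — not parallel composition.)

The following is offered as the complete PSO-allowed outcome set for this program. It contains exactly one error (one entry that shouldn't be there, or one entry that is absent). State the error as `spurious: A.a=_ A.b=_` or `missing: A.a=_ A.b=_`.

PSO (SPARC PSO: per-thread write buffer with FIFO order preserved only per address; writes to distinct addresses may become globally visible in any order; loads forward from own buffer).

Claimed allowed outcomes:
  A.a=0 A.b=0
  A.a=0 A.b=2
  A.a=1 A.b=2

outcome vector order: (A.a,A.b)
PSO: 4 outcomes — {00; 02; 10; 12}
PSO∖claimed = {10}

missing: A.a=1 A.b=0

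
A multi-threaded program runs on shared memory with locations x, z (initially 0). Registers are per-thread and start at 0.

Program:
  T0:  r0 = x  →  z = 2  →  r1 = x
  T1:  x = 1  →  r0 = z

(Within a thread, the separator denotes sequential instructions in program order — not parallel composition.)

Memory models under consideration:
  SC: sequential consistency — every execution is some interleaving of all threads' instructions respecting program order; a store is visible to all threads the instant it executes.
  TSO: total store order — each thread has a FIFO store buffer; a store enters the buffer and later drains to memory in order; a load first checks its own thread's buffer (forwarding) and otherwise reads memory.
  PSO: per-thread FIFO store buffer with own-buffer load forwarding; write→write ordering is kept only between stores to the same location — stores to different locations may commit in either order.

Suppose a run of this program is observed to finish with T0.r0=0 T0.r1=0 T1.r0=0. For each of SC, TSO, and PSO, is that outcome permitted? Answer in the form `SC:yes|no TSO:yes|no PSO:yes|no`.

SC:no TSO:yes PSO:yes

outcome vector order: (T0.r0,T0.r1,T1.r0)
SC (5): <0 0 2>; <0 1 0>; <0 1 2>; <1 1 0>; <1 1 2>
TSO (6): <0 0 0>; <0 0 2>; <0 1 0>; <0 1 2>; <1 1 0>; <1 1 2>
PSO (6): <0 0 0>; <0 0 2>; <0 1 0>; <0 1 2>; <1 1 0>; <1 1 2>
target <0 0 0> ∈ {TSO,PSO}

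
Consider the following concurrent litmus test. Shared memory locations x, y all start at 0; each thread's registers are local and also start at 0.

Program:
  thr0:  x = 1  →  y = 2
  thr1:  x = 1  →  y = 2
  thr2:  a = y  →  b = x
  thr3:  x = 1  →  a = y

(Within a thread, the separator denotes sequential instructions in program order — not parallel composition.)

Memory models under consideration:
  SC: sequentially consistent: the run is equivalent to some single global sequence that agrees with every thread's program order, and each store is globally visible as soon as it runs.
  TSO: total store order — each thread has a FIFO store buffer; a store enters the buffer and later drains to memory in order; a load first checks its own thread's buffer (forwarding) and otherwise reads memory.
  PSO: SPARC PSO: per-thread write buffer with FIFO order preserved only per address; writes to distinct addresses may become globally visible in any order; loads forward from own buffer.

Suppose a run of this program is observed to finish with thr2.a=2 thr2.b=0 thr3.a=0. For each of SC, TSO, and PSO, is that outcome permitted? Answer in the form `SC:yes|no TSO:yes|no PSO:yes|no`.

outcome vector order: (thr2.a,thr2.b,thr3.a)
SC (6): 0/0/0; 0/0/2; 0/1/0; 0/1/2; 2/1/0; 2/1/2
TSO (6): 0/0/0; 0/0/2; 0/1/0; 0/1/2; 2/1/0; 2/1/2
PSO (8): 0/0/0; 0/0/2; 0/1/0; 0/1/2; 2/0/0; 2/0/2; 2/1/0; 2/1/2
target 2/0/0 ∈ {PSO}

SC:no TSO:no PSO:yes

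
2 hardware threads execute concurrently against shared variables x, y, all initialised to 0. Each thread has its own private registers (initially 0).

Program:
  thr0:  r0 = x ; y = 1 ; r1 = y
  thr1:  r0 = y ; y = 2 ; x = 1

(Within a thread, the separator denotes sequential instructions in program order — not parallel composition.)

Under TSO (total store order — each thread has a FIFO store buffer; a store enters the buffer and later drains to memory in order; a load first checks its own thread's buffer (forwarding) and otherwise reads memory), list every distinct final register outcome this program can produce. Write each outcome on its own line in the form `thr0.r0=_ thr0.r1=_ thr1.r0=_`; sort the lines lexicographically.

outcome vector order: (thr0.r0,thr0.r1,thr1.r0)
|TSO outcomes| = 5

thr0.r0=0 thr0.r1=1 thr1.r0=0
thr0.r0=0 thr0.r1=1 thr1.r0=1
thr0.r0=0 thr0.r1=2 thr1.r0=0
thr0.r0=0 thr0.r1=2 thr1.r0=1
thr0.r0=1 thr0.r1=1 thr1.r0=0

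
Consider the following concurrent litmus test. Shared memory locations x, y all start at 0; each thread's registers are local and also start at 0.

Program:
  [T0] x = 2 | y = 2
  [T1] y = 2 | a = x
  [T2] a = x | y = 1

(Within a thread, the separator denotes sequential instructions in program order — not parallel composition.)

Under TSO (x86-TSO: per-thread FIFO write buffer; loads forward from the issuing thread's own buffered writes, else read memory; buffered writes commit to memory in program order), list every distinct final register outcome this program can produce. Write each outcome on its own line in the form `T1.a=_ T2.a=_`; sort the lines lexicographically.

outcome vector order: (T1.a,T2.a)
|TSO outcomes| = 4

T1.a=0 T2.a=0
T1.a=0 T2.a=2
T1.a=2 T2.a=0
T1.a=2 T2.a=2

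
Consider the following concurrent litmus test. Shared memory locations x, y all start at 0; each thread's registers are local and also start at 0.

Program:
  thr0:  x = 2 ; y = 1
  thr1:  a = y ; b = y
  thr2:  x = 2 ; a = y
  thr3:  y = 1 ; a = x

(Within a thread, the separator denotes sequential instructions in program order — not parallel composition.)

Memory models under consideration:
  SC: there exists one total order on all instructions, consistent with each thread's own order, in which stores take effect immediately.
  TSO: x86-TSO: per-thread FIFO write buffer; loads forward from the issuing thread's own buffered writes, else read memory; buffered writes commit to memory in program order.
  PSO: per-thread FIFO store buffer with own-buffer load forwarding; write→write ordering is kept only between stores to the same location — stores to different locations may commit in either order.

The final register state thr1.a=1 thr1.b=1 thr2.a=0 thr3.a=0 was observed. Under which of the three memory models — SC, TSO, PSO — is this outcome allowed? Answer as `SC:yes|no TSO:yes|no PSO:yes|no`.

outcome vector order: (thr1.a,thr1.b,thr2.a,thr3.a)
SC: 9 outcomes — {<0 0 0 2>; <0 0 1 0>; <0 0 1 2>; <0 1 0 2>; <0 1 1 0>; <0 1 1 2>; <1 1 0 2>; <1 1 1 0>; <1 1 1 2>}
TSO: 12 outcomes — {<0 0 0 0>; <0 0 0 2>; <0 0 1 0>; <0 0 1 2>; <0 1 0 0>; <0 1 0 2>; <0 1 1 0>; <0 1 1 2>; <1 1 0 0>; <1 1 0 2>; <1 1 1 0>; <1 1 1 2>}
PSO: 12 outcomes — {<0 0 0 0>; <0 0 0 2>; <0 0 1 0>; <0 0 1 2>; <0 1 0 0>; <0 1 0 2>; <0 1 1 0>; <0 1 1 2>; <1 1 0 0>; <1 1 0 2>; <1 1 1 0>; <1 1 1 2>}
target <1 1 0 0> ∈ {TSO,PSO}

SC:no TSO:yes PSO:yes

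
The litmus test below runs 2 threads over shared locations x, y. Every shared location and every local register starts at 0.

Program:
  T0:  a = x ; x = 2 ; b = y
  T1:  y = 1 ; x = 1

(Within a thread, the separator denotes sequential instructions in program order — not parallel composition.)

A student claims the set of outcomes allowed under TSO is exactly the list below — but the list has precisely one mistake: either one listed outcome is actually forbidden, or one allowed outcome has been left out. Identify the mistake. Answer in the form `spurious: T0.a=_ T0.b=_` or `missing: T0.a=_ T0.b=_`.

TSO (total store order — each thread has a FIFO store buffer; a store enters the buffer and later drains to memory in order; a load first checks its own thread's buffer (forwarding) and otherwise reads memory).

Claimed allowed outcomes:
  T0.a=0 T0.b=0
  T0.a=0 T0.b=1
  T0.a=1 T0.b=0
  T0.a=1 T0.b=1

outcome vector order: (T0.a,T0.b)
under TSO → <0 0>; <0 1>; <1 1>
claimed∖TSO = {<1 0>}

spurious: T0.a=1 T0.b=0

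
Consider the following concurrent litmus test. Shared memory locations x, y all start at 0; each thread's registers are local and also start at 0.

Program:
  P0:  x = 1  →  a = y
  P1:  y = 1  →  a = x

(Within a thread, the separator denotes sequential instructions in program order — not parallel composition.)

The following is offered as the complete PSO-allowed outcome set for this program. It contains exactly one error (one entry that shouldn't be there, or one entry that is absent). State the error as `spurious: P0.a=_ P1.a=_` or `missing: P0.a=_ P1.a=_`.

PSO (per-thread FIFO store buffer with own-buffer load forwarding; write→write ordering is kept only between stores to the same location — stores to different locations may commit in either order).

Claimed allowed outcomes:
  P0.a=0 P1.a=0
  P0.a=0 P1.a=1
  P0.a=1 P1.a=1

missing: P0.a=1 P1.a=0

outcome vector order: (P0.a,P1.a)
under PSO → <0 0>, <0 1>, <1 0>, <1 1>
PSO∖claimed = {<1 0>}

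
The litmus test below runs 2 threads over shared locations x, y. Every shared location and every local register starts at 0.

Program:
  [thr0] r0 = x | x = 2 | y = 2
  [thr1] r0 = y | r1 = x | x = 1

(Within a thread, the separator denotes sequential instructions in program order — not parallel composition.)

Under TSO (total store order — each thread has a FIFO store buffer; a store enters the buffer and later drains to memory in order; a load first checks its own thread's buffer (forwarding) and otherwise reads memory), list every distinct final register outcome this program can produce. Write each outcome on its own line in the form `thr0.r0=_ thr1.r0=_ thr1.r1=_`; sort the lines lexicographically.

outcome vector order: (thr0.r0,thr1.r0,thr1.r1)
|TSO outcomes| = 4

thr0.r0=0 thr1.r0=0 thr1.r1=0
thr0.r0=0 thr1.r0=0 thr1.r1=2
thr0.r0=0 thr1.r0=2 thr1.r1=2
thr0.r0=1 thr1.r0=0 thr1.r1=0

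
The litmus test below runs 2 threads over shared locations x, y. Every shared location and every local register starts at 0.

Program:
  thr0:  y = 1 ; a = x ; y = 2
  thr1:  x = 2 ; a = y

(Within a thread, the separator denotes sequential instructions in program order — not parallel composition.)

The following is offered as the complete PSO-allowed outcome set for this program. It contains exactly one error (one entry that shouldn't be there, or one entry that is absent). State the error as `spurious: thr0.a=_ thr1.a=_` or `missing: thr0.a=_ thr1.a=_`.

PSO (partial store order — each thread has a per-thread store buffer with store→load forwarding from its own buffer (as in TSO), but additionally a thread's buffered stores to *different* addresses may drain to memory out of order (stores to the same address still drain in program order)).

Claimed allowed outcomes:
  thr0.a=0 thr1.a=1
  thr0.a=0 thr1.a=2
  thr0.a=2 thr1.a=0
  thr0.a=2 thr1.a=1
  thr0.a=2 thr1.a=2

missing: thr0.a=0 thr1.a=0

outcome vector order: (thr0.a,thr1.a)
PSO (6): (0,0) (0,1) (0,2) (2,0) (2,1) (2,2)
PSO∖claimed = {(0,0)}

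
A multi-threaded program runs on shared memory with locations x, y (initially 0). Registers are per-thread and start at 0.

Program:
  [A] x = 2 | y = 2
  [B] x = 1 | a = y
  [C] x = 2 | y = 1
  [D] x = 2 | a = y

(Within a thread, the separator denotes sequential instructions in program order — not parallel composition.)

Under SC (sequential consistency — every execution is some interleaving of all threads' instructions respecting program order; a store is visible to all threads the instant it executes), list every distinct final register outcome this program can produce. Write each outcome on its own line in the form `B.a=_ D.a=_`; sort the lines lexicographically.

B.a=0 D.a=0
B.a=0 D.a=1
B.a=0 D.a=2
B.a=1 D.a=0
B.a=1 D.a=1
B.a=1 D.a=2
B.a=2 D.a=0
B.a=2 D.a=1
B.a=2 D.a=2

outcome vector order: (B.a,D.a)
|SC outcomes| = 9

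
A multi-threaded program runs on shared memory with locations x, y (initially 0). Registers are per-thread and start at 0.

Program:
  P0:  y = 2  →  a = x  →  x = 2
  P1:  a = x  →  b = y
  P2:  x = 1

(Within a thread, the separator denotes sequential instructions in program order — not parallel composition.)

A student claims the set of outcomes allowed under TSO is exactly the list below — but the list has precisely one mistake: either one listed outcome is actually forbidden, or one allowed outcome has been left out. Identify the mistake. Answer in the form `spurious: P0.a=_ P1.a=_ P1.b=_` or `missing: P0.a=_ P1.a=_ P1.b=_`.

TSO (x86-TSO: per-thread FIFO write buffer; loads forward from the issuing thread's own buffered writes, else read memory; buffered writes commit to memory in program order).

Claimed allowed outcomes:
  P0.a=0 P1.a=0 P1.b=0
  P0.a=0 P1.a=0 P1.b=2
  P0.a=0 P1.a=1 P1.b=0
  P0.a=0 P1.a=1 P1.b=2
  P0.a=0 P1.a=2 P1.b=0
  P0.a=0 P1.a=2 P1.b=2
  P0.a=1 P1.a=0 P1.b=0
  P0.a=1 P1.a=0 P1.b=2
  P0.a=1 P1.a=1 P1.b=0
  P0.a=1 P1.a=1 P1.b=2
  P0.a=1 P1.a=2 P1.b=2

spurious: P0.a=0 P1.a=2 P1.b=0

outcome vector order: (P0.a,P1.a,P1.b)
[TSO] allowed = {(0,0,0); (0,0,2); (0,1,0); (0,1,2); (0,2,2); (1,0,0); (1,0,2); (1,1,0); (1,1,2); (1,2,2)}
claimed∖TSO = {(0,2,0)}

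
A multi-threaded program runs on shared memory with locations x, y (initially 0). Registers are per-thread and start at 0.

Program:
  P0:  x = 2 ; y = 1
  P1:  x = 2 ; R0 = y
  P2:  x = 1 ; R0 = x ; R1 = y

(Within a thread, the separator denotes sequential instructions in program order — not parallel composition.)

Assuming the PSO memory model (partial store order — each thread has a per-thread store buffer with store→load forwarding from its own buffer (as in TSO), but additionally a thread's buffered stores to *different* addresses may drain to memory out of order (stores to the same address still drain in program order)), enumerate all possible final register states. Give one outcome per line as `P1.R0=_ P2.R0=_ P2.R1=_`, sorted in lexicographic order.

P1.R0=0 P2.R0=1 P2.R1=0
P1.R0=0 P2.R0=1 P2.R1=1
P1.R0=0 P2.R0=2 P2.R1=0
P1.R0=0 P2.R0=2 P2.R1=1
P1.R0=1 P2.R0=1 P2.R1=0
P1.R0=1 P2.R0=1 P2.R1=1
P1.R0=1 P2.R0=2 P2.R1=0
P1.R0=1 P2.R0=2 P2.R1=1

outcome vector order: (P1.R0,P2.R0,P2.R1)
|PSO outcomes| = 8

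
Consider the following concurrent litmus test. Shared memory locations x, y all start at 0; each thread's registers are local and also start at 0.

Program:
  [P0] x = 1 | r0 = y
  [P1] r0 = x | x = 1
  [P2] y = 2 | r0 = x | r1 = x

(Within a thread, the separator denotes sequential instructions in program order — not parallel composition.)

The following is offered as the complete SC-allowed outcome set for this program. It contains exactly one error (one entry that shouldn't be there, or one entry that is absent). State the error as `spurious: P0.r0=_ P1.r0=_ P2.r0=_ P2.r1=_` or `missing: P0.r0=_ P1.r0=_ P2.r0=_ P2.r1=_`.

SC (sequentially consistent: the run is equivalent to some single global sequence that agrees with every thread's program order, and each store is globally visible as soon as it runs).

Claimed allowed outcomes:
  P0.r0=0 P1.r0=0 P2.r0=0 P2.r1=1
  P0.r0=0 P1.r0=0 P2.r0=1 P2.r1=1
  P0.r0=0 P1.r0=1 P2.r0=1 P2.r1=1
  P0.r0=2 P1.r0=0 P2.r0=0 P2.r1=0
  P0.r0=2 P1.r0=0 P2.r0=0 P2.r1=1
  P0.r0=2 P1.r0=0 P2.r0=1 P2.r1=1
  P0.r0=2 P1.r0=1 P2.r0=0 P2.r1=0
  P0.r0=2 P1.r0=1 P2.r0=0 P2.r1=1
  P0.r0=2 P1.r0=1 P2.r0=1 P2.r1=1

outcome vector order: (P0.r0,P1.r0,P2.r0,P2.r1)
[SC] allowed = {(0,0,1,1) (0,1,1,1) (2,0,0,0) (2,0,0,1) (2,0,1,1) (2,1,0,0) (2,1,0,1) (2,1,1,1)}
claimed∖SC = {(0,0,0,1)}

spurious: P0.r0=0 P1.r0=0 P2.r0=0 P2.r1=1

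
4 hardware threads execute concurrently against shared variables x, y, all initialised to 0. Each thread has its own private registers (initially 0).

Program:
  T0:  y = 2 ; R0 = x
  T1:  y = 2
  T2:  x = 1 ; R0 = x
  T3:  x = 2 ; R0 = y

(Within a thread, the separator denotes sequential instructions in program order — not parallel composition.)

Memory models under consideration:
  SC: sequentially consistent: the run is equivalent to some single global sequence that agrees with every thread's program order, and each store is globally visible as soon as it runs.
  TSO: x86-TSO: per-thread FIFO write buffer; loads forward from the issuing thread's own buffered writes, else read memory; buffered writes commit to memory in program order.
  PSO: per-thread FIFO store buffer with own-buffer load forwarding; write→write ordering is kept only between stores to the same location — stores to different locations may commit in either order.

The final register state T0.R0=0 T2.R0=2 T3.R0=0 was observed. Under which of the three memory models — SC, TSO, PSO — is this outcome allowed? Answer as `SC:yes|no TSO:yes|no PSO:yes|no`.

outcome vector order: (T0.R0,T2.R0,T3.R0)
SC (9): 012; 022; 110; 112; 122; 210; 212; 220; 222
TSO (12): 010; 012; 020; 022; 110; 112; 120; 122; 210; 212; 220; 222
PSO (12): 010; 012; 020; 022; 110; 112; 120; 122; 210; 212; 220; 222
target 020 ∈ {TSO,PSO}

SC:no TSO:yes PSO:yes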